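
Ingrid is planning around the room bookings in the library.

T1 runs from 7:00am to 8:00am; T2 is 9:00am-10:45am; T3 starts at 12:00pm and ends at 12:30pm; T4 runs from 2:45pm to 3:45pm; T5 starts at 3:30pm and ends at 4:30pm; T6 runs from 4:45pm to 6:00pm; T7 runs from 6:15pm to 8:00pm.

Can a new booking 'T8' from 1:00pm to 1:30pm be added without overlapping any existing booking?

Yes — the slot is free

T1: ends 8:00am at or before T8 starts 1:00pm → clear.
T2: ends 10:45am at or before T8 starts 1:00pm → clear.
T3: ends 12:30pm at or before T8 starts 1:00pm → clear.
T4: starts 2:45pm at or after T8 ends 1:30pm → clear.
T5: starts 3:30pm at or after T8 ends 1:30pm → clear.
T6: starts 4:45pm at or after T8 ends 1:30pm → clear.
T7: starts 6:15pm at or after T8 ends 1:30pm → clear.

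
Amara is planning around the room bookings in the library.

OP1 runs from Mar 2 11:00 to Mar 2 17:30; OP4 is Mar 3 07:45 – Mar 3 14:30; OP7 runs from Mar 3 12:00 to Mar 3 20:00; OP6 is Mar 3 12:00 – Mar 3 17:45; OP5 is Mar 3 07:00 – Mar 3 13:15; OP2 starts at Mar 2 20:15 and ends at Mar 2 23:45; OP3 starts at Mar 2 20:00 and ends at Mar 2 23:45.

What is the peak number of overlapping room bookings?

4

Sort all start/end points and keep a running count:
Mar 2 11:00 start OP1 → 1
Mar 2 17:30 end OP1 → 0
Mar 2 20:00 start OP3 → 1
Mar 2 20:15 start OP2 → 2
Mar 2 23:45 end OP2 → 1
Mar 2 23:45 end OP3 → 0
Mar 3 07:00 start OP5 → 1
Mar 3 07:45 start OP4 → 2
Mar 3 12:00 start OP6 → 3
Mar 3 12:00 start OP7 → 4
Mar 3 13:15 end OP5 → 3
Mar 3 14:30 end OP4 → 2
Mar 3 17:45 end OP6 → 1
Mar 3 20:00 end OP7 → 0
Peak is 4, at Mar 3 12:00 (OP4, OP5, OP6, OP7).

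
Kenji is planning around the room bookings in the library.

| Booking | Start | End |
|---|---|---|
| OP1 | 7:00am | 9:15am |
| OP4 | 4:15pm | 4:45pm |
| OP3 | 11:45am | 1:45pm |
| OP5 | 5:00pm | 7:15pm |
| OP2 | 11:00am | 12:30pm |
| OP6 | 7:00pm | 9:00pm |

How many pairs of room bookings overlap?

Check each pair: they overlap iff neither finishes before the other starts.
Sorted by start: OP1, OP2, OP3, OP4, OP5, OP6.
OP2 starts after OP1 ends, so nothing later overlaps OP1 either.
OP3 starts before OP2 ends → OP2 and OP3 overlap.
OP4 starts after OP2 ends, so nothing later overlaps OP2 either.
OP4 starts after OP3 ends, so nothing later overlaps OP3 either.
OP5 starts after OP4 ends, so nothing later overlaps OP4 either.
OP6 starts before OP5 ends → OP5 and OP6 overlap.
Overlapping pairs: OP2 & OP3, OP5 & OP6 — 2 in total.

2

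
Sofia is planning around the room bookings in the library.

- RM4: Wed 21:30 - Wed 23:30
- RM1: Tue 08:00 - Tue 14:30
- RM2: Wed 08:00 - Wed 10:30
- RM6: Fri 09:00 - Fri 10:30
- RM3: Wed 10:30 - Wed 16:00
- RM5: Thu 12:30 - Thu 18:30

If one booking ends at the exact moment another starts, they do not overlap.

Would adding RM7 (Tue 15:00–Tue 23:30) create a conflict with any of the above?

No — it doesn't clash with anything

RM1: ends Tue 14:30 at or before RM7 starts Tue 15:00 → clear.
RM2: starts Wed 08:00 at or after RM7 ends Tue 23:30 → clear.
RM3: starts Wed 10:30 at or after RM7 ends Tue 23:30 → clear.
RM4: starts Wed 21:30 at or after RM7 ends Tue 23:30 → clear.
RM5: starts Thu 12:30 at or after RM7 ends Tue 23:30 → clear.
RM6: starts Fri 09:00 at or after RM7 ends Tue 23:30 → clear.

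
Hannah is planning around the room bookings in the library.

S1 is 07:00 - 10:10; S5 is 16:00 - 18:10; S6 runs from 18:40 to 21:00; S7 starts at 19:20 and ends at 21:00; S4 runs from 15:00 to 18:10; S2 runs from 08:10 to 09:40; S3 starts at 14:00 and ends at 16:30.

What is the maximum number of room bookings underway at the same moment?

3

Sweep the timeline, counting +1 at each start and −1 at each end (ends before starts at a tie):
07:00 start S1 → 1
08:10 start S2 → 2
09:40 end S2 → 1
10:10 end S1 → 0
14:00 start S3 → 1
15:00 start S4 → 2
16:00 start S5 → 3
16:30 end S3 → 2
18:10 end S4 → 1
18:10 end S5 → 0
18:40 start S6 → 1
19:20 start S7 → 2
21:00 end S6 → 1
21:00 end S7 → 0
Peak is 3, at 16:00 (S3, S4, S5).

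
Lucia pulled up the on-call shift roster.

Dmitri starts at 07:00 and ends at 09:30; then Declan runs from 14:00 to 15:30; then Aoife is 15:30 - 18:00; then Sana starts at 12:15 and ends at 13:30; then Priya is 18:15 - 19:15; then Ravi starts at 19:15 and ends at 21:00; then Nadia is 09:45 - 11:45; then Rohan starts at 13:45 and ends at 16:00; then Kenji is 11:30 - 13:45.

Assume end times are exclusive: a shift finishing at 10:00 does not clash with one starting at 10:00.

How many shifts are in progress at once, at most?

Sort all start/end points and keep a running count:
07:00 start Dmitri → 1
09:30 end Dmitri → 0
09:45 start Nadia → 1
11:30 start Kenji → 2
11:45 end Nadia → 1
12:15 start Sana → 2
13:30 end Sana → 1
13:45 end Kenji → 0
13:45 start Rohan → 1
14:00 start Declan → 2
15:30 end Declan → 1
15:30 start Aoife → 2
16:00 end Rohan → 1
18:00 end Aoife → 0
18:15 start Priya → 1
19:15 end Priya → 0
19:15 start Ravi → 1
21:00 end Ravi → 0
Peak is 2, at 11:30 (Kenji, Nadia).

2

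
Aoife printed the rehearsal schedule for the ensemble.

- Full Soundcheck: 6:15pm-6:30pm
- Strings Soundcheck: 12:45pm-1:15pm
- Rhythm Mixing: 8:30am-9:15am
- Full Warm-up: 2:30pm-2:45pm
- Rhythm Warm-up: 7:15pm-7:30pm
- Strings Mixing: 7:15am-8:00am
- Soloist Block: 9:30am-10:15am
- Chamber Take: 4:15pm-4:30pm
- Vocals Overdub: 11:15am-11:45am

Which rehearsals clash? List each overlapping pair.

no conflicts

Sorted by start: Strings Mixing, Rhythm Mixing, Soloist Block, Vocals Overdub, Strings Soundcheck, Full Warm-up, Chamber Take, Full Soundcheck, Rhythm Warm-up.
Rhythm Mixing starts after Strings Mixing ends — done with Strings Mixing.
Soloist Block starts after Rhythm Mixing ends — done with Rhythm Mixing.
Vocals Overdub starts after Soloist Block ends — done with Soloist Block.
Strings Soundcheck starts after Vocals Overdub ends — done with Vocals Overdub.
Full Warm-up starts after Strings Soundcheck ends — done with Strings Soundcheck.
Chamber Take starts after Full Warm-up ends — done with Full Warm-up.
Full Soundcheck starts after Chamber Take ends — done with Chamber Take.
Rhythm Warm-up starts after Full Soundcheck ends.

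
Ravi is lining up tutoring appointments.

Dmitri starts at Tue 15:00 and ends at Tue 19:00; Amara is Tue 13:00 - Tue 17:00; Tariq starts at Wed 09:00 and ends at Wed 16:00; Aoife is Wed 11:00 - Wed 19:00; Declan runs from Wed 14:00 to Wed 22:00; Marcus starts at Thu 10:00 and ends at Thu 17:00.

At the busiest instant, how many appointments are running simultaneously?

Sweep the timeline, counting +1 at each start and −1 at each end (ends before starts at a tie):
Tue 13:00 start Amara → 1
Tue 15:00 start Dmitri → 2
Tue 17:00 end Amara → 1
Tue 19:00 end Dmitri → 0
Wed 09:00 start Tariq → 1
Wed 11:00 start Aoife → 2
Wed 14:00 start Declan → 3
Wed 16:00 end Tariq → 2
Wed 19:00 end Aoife → 1
Wed 22:00 end Declan → 0
Thu 10:00 start Marcus → 1
Thu 17:00 end Marcus → 0
Peak is 3, at Wed 14:00 (Aoife, Declan, Tariq).

3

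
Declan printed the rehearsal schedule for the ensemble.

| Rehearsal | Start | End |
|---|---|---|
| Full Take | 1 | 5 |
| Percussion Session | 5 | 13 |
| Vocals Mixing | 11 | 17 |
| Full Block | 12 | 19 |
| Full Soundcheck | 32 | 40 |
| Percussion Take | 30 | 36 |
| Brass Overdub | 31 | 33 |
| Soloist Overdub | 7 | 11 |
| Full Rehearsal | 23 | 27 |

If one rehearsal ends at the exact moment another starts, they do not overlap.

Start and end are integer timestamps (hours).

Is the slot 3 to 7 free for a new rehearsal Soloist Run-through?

No — it overlaps Full Take, Percussion Session

Full Take: starts 1 before Soloist Run-through ends 7, and ends 5 after Soloist Run-through starts 3 → overlap.
Percussion Session: starts 5 before Soloist Run-through ends 7, and ends 13 after Soloist Run-through starts 3 → overlap.
Soloist Overdub: starts 7 at or after Soloist Run-through ends 7 → clear.
Vocals Mixing: starts 11 at or after Soloist Run-through ends 7 → clear.
Full Block: starts 12 at or after Soloist Run-through ends 7 → clear.
Full Rehearsal: starts 23 at or after Soloist Run-through ends 7 → clear.
Percussion Take: starts 30 at or after Soloist Run-through ends 7 → clear.
Brass Overdub: starts 31 at or after Soloist Run-through ends 7 → clear.
Full Soundcheck: starts 32 at or after Soloist Run-through ends 7 → clear.
Soloist Run-through overlaps Full Take, Percussion Session.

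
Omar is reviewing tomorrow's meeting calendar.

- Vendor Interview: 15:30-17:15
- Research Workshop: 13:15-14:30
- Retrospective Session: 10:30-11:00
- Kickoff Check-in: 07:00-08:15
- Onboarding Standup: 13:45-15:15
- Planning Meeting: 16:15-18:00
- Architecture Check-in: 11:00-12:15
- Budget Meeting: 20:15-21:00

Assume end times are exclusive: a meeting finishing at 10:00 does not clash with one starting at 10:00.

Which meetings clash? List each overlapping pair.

Sorted by start: Kickoff Check-in, Retrospective Session, Architecture Check-in, Research Workshop, Onboarding Standup, Vendor Interview, Planning Meeting, Budget Meeting.
Retrospective Session starts after Kickoff Check-in ends — done with Kickoff Check-in.
Architecture Check-in starts exactly when Retrospective Session ends (back-to-back, no overlap) — done with Retrospective Session.
Research Workshop starts after Architecture Check-in ends — done with Architecture Check-in.
Onboarding Standup starts before Research Workshop ends → Research Workshop and Onboarding Standup overlap.
Vendor Interview starts after Research Workshop ends — done with Research Workshop.
Vendor Interview starts after Onboarding Standup ends — done with Onboarding Standup.
Planning Meeting starts before Vendor Interview ends → Vendor Interview and Planning Meeting overlap.
Budget Meeting starts after Vendor Interview ends.
Budget Meeting starts after Planning Meeting ends.

Onboarding Standup & Research Workshop, Planning Meeting & Vendor Interview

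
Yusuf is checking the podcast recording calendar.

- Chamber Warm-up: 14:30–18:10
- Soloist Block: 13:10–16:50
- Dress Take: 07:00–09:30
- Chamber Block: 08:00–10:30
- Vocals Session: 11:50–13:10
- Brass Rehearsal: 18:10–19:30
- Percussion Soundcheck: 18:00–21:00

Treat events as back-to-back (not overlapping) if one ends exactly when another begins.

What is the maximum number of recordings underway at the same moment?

Sort all start/end points and keep a running count:
07:00 start Dress Take → 1
08:00 start Chamber Block → 2
09:30 end Dress Take → 1
10:30 end Chamber Block → 0
11:50 start Vocals Session → 1
13:10 end Vocals Session → 0
13:10 start Soloist Block → 1
14:30 start Chamber Warm-up → 2
16:50 end Soloist Block → 1
18:00 start Percussion Soundcheck → 2
18:10 end Chamber Warm-up → 1
18:10 start Brass Rehearsal → 2
19:30 end Brass Rehearsal → 1
21:00 end Percussion Soundcheck → 0
Peak is 2, at 08:00 (Chamber Block, Dress Take).

2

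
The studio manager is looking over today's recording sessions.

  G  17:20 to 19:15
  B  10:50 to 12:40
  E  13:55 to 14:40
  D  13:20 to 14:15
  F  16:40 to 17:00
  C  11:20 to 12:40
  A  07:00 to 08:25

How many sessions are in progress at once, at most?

Sweep the timeline, counting +1 at each start and −1 at each end (ends before starts at a tie):
07:00 start A → 1
08:25 end A → 0
10:50 start B → 1
11:20 start C → 2
12:40 end B → 1
12:40 end C → 0
13:20 start D → 1
13:55 start E → 2
14:15 end D → 1
14:40 end E → 0
16:40 start F → 1
17:00 end F → 0
17:20 start G → 1
19:15 end G → 0
Peak is 2, at 11:20 (B, C).

2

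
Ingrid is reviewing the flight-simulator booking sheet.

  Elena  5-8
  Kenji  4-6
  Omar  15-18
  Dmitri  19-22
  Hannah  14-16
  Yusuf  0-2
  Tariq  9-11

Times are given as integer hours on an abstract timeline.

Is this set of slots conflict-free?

No

Sorted by start: Yusuf, Kenji, Elena, Tariq, Hannah, Omar, Dmitri.
Kenji starts after Yusuf ends, so nothing later overlaps Yusuf either.
Elena starts before Kenji ends → Kenji and Elena overlap.
That's a conflict, so the schedule is not conflict-free.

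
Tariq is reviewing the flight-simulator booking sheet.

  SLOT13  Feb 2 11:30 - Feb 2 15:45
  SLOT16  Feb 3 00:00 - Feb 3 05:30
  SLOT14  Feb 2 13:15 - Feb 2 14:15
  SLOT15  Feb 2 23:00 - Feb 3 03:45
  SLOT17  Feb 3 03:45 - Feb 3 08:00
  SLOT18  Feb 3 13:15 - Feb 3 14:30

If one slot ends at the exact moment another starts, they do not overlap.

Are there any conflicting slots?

Yes

Sorted by start: SLOT13, SLOT14, SLOT15, SLOT16, SLOT17, SLOT18.
SLOT14 starts before SLOT13 ends → SLOT13 and SLOT14 overlap.
That's a conflict, so the schedule is not conflict-free.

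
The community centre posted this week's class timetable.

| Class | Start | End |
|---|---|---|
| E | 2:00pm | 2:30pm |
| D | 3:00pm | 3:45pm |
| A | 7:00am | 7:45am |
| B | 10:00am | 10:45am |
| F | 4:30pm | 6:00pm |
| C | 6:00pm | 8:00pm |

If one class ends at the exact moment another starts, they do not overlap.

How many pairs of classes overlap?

0

Sorted by start: A, B, E, D, F, C.
B starts after A ends — done with A.
E starts after B ends — done with B.
D starts after E ends — done with E.
F starts after D ends — done with D.
C starts exactly when F ends (back-to-back, no overlap).
No pair overlaps.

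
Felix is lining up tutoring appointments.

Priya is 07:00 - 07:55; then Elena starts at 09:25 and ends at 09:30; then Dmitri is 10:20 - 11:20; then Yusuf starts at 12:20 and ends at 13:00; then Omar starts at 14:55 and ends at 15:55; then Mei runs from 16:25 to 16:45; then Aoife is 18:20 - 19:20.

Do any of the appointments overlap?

Check each pair: they overlap iff neither finishes before the other starts.
Sorted by start: Priya, Elena, Dmitri, Yusuf, Omar, Mei, Aoife.
Elena starts after Priya ends, so Priya has no further overlaps.
Dmitri starts after Elena ends, so Elena has no further overlaps.
Yusuf starts after Dmitri ends, so Dmitri has no further overlaps.
Omar starts after Yusuf ends, so Yusuf has no further overlaps.
Mei starts after Omar ends, so Omar has no further overlaps.
Aoife starts after Mei ends.
Every pair is clear; the schedule has no overlaps.

No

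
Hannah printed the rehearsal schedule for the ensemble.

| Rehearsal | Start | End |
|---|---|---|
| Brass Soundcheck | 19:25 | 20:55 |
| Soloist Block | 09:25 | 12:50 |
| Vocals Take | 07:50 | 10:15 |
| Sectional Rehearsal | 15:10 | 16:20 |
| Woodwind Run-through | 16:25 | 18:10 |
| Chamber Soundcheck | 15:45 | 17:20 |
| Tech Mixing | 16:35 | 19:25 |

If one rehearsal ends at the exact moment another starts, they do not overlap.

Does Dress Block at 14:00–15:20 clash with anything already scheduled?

Yes — it overlaps Sectional Rehearsal

Vocals Take: ends 10:15 at or before Dress Block starts 14:00 → clear.
Soloist Block: ends 12:50 at or before Dress Block starts 14:00 → clear.
Sectional Rehearsal: starts 15:10 before Dress Block ends 15:20, and ends 16:20 after Dress Block starts 14:00 → overlap.
Chamber Soundcheck: starts 15:45 at or after Dress Block ends 15:20 → clear.
Woodwind Run-through: starts 16:25 at or after Dress Block ends 15:20 → clear.
Tech Mixing: starts 16:35 at or after Dress Block ends 15:20 → clear.
Brass Soundcheck: starts 19:25 at or after Dress Block ends 15:20 → clear.
Dress Block overlaps Sectional Rehearsal.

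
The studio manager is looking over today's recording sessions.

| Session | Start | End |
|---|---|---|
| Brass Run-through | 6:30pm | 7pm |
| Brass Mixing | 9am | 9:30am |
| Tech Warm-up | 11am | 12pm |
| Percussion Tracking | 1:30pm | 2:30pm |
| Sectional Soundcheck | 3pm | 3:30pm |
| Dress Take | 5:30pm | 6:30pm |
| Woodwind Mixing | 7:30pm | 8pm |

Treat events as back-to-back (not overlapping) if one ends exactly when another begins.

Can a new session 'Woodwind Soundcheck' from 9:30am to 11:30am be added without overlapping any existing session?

Brass Mixing: ends 9:30am at or before Woodwind Soundcheck starts 9:30am → clear.
Tech Warm-up: starts 11am before Woodwind Soundcheck ends 11:30am, and ends 12pm after Woodwind Soundcheck starts 9:30am → overlap.
Percussion Tracking: starts 1:30pm at or after Woodwind Soundcheck ends 11:30am → clear.
Sectional Soundcheck: starts 3pm at or after Woodwind Soundcheck ends 11:30am → clear.
Dress Take: starts 5:30pm at or after Woodwind Soundcheck ends 11:30am → clear.
Brass Run-through: starts 6:30pm at or after Woodwind Soundcheck ends 11:30am → clear.
Woodwind Mixing: starts 7:30pm at or after Woodwind Soundcheck ends 11:30am → clear.
Woodwind Soundcheck overlaps Tech Warm-up.

No — it overlaps Tech Warm-up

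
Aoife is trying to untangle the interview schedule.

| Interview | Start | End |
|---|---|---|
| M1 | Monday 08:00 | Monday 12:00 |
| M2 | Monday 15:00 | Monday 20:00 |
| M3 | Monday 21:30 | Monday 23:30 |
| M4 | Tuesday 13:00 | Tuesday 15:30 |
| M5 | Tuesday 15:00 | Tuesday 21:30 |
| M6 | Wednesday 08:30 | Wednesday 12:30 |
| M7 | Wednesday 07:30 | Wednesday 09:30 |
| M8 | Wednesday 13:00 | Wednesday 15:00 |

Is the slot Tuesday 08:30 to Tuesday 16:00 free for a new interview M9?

M1: ends Monday 12:00 at or before M9 starts Tuesday 08:30 → clear.
M2: ends Monday 20:00 at or before M9 starts Tuesday 08:30 → clear.
M3: ends Monday 23:30 at or before M9 starts Tuesday 08:30 → clear.
M4: starts Tuesday 13:00 before M9 ends Tuesday 16:00, and ends Tuesday 15:30 after M9 starts Tuesday 08:30 → overlap.
M5: starts Tuesday 15:00 before M9 ends Tuesday 16:00, and ends Tuesday 21:30 after M9 starts Tuesday 08:30 → overlap.
M7: starts Wednesday 07:30 at or after M9 ends Tuesday 16:00 → clear.
M6: starts Wednesday 08:30 at or after M9 ends Tuesday 16:00 → clear.
M8: starts Wednesday 13:00 at or after M9 ends Tuesday 16:00 → clear.
M9 overlaps M4, M5.

No — it overlaps M4, M5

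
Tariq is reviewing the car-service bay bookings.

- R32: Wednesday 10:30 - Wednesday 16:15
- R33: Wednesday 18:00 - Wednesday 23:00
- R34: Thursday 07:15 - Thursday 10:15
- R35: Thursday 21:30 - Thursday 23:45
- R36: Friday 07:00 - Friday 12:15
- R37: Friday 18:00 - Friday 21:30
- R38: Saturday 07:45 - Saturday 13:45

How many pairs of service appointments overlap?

0

Sorted by start: R32, R33, R34, R35, R36, R37, R38.
R33 starts after R32 ends — done with R32.
R34 starts after R33 ends — done with R33.
R35 starts after R34 ends — done with R34.
R36 starts after R35 ends — done with R35.
R37 starts after R36 ends — done with R36.
R38 starts after R37 ends.
No pair overlaps.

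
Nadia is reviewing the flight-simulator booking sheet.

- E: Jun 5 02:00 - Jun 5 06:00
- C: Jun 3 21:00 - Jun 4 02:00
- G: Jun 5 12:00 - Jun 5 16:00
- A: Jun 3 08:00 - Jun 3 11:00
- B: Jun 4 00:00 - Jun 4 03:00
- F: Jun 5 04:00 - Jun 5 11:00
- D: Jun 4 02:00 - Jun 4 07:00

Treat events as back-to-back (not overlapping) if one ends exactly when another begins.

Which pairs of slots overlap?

Two intervals overlap when each starts before the other ends.
Sorted by start: A, C, B, D, E, F, G.
C starts after A ends; A is clear from here.
B starts before C ends → C and B overlap.
D starts exactly when C ends (back-to-back, no overlap); C is clear from here.
D starts before B ends → B and D overlap.
E starts after B ends; B is clear from here.
E starts after D ends; D is clear from here.
F starts before E ends → E and F overlap.
G starts after E ends.
G starts after F ends.

B & C, B & D, E & F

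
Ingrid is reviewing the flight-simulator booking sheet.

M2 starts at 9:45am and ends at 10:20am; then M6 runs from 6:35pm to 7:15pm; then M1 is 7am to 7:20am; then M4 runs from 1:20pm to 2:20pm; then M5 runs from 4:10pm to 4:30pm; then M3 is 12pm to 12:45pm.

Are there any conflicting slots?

No

Two intervals overlap when each starts before the other ends.
Sorted by start: M1, M2, M3, M4, M5, M6.
M2 starts after M1 ends, so nothing later overlaps M1 either.
M3 starts after M2 ends, so nothing later overlaps M2 either.
M4 starts after M3 ends, so nothing later overlaps M3 either.
M5 starts after M4 ends, so nothing later overlaps M4 either.
M6 starts after M5 ends.
Every pair is clear; the schedule has no overlaps.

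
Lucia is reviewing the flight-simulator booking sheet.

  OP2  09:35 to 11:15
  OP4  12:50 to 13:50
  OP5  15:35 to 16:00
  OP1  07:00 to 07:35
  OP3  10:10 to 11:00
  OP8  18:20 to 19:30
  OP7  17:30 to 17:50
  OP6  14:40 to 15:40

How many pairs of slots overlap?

Sorted by start: OP1, OP2, OP3, OP4, OP6, OP5, OP7, OP8.
OP2 starts after OP1 ends — done with OP1.
OP3 starts before OP2 ends → OP2 and OP3 overlap.
OP4 starts after OP2 ends — done with OP2.
OP4 starts after OP3 ends — done with OP3.
OP6 starts after OP4 ends — done with OP4.
OP5 starts before OP6 ends → OP6 and OP5 overlap.
OP7 starts after OP6 ends — done with OP6.
OP7 starts after OP5 ends — done with OP5.
OP8 starts after OP7 ends.
Overlapping pairs: OP2 & OP3, OP5 & OP6 — 2 in total.

2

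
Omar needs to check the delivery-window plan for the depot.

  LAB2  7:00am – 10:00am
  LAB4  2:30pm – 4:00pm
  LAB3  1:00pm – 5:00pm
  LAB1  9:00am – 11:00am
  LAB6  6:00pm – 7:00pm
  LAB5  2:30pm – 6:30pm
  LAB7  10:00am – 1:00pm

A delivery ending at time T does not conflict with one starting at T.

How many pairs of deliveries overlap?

6

Two intervals overlap when each starts before the other ends.
Sorted by start: LAB2, LAB1, LAB7, LAB3, LAB4, LAB5, LAB6.
LAB1 starts before LAB2 ends → LAB2 and LAB1 overlap.
LAB7 starts exactly when LAB2 ends (back-to-back, no overlap) — done with LAB2.
LAB7 starts before LAB1 ends → LAB1 and LAB7 overlap.
LAB3 starts after LAB1 ends — done with LAB1.
LAB3 starts exactly when LAB7 ends (back-to-back, no overlap) — done with LAB7.
LAB4 starts before LAB3 ends → LAB3 and LAB4 overlap.
LAB5 starts before LAB3 ends → LAB3 and LAB5 overlap.
LAB6 starts after LAB3 ends.
LAB5 starts before LAB4 ends → LAB4 and LAB5 overlap.
LAB6 starts after LAB4 ends.
LAB6 starts before LAB5 ends → LAB5 and LAB6 overlap.
Overlapping pairs: LAB1 & LAB2, LAB1 & LAB7, LAB3 & LAB4, LAB3 & LAB5, LAB4 & LAB5, LAB5 & LAB6 — 6 in total.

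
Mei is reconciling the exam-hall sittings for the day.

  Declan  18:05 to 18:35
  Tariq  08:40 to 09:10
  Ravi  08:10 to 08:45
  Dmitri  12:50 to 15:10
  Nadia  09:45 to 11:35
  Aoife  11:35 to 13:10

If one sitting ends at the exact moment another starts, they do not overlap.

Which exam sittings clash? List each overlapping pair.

Aoife & Dmitri, Ravi & Tariq

Check each pair: they overlap iff neither finishes before the other starts.
Sorted by start: Ravi, Tariq, Nadia, Aoife, Dmitri, Declan.
Tariq starts before Ravi ends → Ravi and Tariq overlap.
Nadia starts after Ravi ends — done with Ravi.
Nadia starts after Tariq ends — done with Tariq.
Aoife starts exactly when Nadia ends (back-to-back, no overlap) — done with Nadia.
Dmitri starts before Aoife ends → Aoife and Dmitri overlap.
Declan starts after Aoife ends.
Declan starts after Dmitri ends.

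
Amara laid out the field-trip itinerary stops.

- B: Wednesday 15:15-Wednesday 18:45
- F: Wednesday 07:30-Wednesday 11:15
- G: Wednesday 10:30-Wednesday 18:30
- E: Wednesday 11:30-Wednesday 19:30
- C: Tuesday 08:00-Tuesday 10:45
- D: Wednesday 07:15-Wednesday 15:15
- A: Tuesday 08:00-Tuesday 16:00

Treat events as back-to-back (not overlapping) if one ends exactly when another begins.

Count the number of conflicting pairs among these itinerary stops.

8

Sorted by start: A, C, D, F, G, E, B.
C starts before A ends → A and C overlap.
D starts after A ends, so A has no further overlaps.
D starts after C ends, so C has no further overlaps.
F starts before D ends → D and F overlap.
G starts before D ends → D and G overlap.
E starts before D ends → D and E overlap.
B starts exactly when D ends (back-to-back, no overlap).
G starts before F ends → F and G overlap.
E starts after F ends, so F has no further overlaps.
E starts before G ends → G and E overlap.
B starts before G ends → G and B overlap.
B starts before E ends → E and B overlap.
Overlapping pairs: A & C, B & E, B & G, D & E, D & F, D & G, E & G, F & G — 8 in total.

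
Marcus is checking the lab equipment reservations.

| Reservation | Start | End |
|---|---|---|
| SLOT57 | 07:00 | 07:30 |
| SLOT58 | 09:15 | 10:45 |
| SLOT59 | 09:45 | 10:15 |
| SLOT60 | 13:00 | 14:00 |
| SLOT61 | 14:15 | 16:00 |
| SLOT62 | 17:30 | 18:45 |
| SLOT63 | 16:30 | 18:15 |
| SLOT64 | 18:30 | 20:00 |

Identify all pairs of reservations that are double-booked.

Sorted by start: SLOT57, SLOT58, SLOT59, SLOT60, SLOT61, SLOT63, SLOT62, SLOT64.
SLOT58 starts after SLOT57 ends; SLOT57 is clear from here.
SLOT59 starts before SLOT58 ends → SLOT58 and SLOT59 overlap.
SLOT60 starts after SLOT58 ends; SLOT58 is clear from here.
SLOT60 starts after SLOT59 ends; SLOT59 is clear from here.
SLOT61 starts after SLOT60 ends; SLOT60 is clear from here.
SLOT63 starts after SLOT61 ends; SLOT61 is clear from here.
SLOT62 starts before SLOT63 ends → SLOT63 and SLOT62 overlap.
SLOT64 starts after SLOT63 ends.
SLOT64 starts before SLOT62 ends → SLOT62 and SLOT64 overlap.

SLOT58 & SLOT59, SLOT62 & SLOT63, SLOT62 & SLOT64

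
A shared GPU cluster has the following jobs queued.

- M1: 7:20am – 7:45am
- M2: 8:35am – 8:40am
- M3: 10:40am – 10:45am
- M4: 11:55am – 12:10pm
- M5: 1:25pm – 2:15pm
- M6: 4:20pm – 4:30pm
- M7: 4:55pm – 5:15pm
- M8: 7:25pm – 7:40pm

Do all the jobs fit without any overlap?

Yes

Sorted by start: M1, M2, M3, M4, M5, M6, M7, M8.
M2 starts after M1 ends, so M1 has no further overlaps.
M3 starts after M2 ends, so M2 has no further overlaps.
M4 starts after M3 ends, so M3 has no further overlaps.
M5 starts after M4 ends, so M4 has no further overlaps.
M6 starts after M5 ends, so M5 has no further overlaps.
M7 starts after M6 ends, so M6 has no further overlaps.
M8 starts after M7 ends.
Every pair is clear; the schedule has no overlaps.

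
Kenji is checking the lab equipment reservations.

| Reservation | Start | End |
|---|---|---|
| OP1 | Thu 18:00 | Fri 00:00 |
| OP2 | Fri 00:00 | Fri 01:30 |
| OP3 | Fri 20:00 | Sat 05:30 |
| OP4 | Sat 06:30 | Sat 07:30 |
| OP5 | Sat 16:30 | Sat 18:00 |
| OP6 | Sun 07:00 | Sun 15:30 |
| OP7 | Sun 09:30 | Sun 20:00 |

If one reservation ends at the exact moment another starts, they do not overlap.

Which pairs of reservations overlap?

Two intervals overlap when each starts before the other ends.
Sorted by start: OP1, OP2, OP3, OP4, OP5, OP6, OP7.
OP2 starts exactly when OP1 ends (back-to-back, no overlap); OP1 is clear from here.
OP3 starts after OP2 ends; OP2 is clear from here.
OP4 starts after OP3 ends; OP3 is clear from here.
OP5 starts after OP4 ends; OP4 is clear from here.
OP6 starts after OP5 ends; OP5 is clear from here.
OP7 starts before OP6 ends → OP6 and OP7 overlap.

OP6 & OP7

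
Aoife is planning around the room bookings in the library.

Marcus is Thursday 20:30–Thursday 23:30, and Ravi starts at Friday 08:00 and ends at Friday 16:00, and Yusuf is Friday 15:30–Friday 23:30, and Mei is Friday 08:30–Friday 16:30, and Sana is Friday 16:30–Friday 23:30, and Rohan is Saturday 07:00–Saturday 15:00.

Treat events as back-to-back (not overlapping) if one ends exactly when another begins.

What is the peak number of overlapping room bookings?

Sweep the timeline, counting +1 at each start and −1 at each end (ends before starts at a tie):
Thursday 20:30 start Marcus → 1
Thursday 23:30 end Marcus → 0
Friday 08:00 start Ravi → 1
Friday 08:30 start Mei → 2
Friday 15:30 start Yusuf → 3
Friday 16:00 end Ravi → 2
Friday 16:30 end Mei → 1
Friday 16:30 start Sana → 2
Friday 23:30 end Sana → 1
Friday 23:30 end Yusuf → 0
Saturday 07:00 start Rohan → 1
Saturday 15:00 end Rohan → 0
Peak is 3, at Friday 15:30 (Mei, Ravi, Yusuf).

3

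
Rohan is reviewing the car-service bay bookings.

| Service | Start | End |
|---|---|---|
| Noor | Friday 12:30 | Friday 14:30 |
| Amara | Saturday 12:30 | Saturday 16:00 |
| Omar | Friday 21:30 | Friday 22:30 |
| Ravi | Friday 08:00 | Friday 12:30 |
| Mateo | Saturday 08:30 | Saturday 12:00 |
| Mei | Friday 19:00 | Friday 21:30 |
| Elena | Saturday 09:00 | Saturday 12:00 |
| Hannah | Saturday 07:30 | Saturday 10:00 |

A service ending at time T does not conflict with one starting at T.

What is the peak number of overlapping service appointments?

3

Sweep the timeline, counting +1 at each start and −1 at each end (ends before starts at a tie):
Friday 08:00 start Ravi → 1
Friday 12:30 end Ravi → 0
Friday 12:30 start Noor → 1
Friday 14:30 end Noor → 0
Friday 19:00 start Mei → 1
Friday 21:30 end Mei → 0
Friday 21:30 start Omar → 1
Friday 22:30 end Omar → 0
Saturday 07:30 start Hannah → 1
Saturday 08:30 start Mateo → 2
Saturday 09:00 start Elena → 3
Saturday 10:00 end Hannah → 2
Saturday 12:00 end Elena → 1
Saturday 12:00 end Mateo → 0
Saturday 12:30 start Amara → 1
Saturday 16:00 end Amara → 0
Peak is 3, at Saturday 09:00 (Elena, Hannah, Mateo).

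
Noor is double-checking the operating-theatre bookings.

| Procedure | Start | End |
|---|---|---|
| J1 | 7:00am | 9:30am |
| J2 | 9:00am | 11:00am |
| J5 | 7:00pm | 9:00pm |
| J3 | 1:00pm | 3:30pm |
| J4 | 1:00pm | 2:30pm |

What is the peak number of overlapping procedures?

Sweep the timeline, counting +1 at each start and −1 at each end (ends before starts at a tie):
7:00am start J1 → 1
9:00am start J2 → 2
9:30am end J1 → 1
11:00am end J2 → 0
1:00pm start J3 → 1
1:00pm start J4 → 2
2:30pm end J4 → 1
3:30pm end J3 → 0
7:00pm start J5 → 1
9:00pm end J5 → 0
Peak is 2, at 9:00am (J1, J2).

2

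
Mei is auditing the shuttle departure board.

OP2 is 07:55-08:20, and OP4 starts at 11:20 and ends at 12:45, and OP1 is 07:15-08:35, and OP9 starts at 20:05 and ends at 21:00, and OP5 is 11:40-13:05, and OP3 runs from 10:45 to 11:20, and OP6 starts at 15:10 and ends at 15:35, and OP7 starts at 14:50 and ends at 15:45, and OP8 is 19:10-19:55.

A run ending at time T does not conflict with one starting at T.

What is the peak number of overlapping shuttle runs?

2

Walk through starts and ends in time order (an end at T is processed before a start at T):
07:15 start OP1 → 1
07:55 start OP2 → 2
08:20 end OP2 → 1
08:35 end OP1 → 0
10:45 start OP3 → 1
11:20 end OP3 → 0
11:20 start OP4 → 1
11:40 start OP5 → 2
12:45 end OP4 → 1
13:05 end OP5 → 0
14:50 start OP7 → 1
15:10 start OP6 → 2
15:35 end OP6 → 1
15:45 end OP7 → 0
19:10 start OP8 → 1
19:55 end OP8 → 0
20:05 start OP9 → 1
21:00 end OP9 → 0
Peak is 2, at 07:55 (OP1, OP2).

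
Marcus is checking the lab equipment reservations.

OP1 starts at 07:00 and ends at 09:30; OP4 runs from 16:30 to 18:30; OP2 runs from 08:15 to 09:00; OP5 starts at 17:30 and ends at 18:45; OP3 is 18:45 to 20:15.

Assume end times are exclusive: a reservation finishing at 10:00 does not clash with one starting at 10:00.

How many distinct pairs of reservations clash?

2

Two intervals overlap when each starts before the other ends.
Sorted by start: OP1, OP2, OP4, OP5, OP3.
OP2 starts before OP1 ends → OP1 and OP2 overlap.
OP4 starts after OP1 ends, so OP1 has no further overlaps.
OP4 starts after OP2 ends, so OP2 has no further overlaps.
OP5 starts before OP4 ends → OP4 and OP5 overlap.
OP3 starts after OP4 ends.
OP3 starts exactly when OP5 ends (back-to-back, no overlap).
Overlapping pairs: OP1 & OP2, OP4 & OP5 — 2 in total.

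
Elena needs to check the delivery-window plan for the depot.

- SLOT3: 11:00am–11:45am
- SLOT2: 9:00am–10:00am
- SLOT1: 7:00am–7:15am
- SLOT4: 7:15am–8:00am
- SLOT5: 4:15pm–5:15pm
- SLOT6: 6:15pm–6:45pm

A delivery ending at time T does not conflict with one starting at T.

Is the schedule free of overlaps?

Two intervals overlap when each starts before the other ends.
Sorted by start: SLOT1, SLOT4, SLOT2, SLOT3, SLOT5, SLOT6.
SLOT4 starts exactly when SLOT1 ends (back-to-back, no overlap) — done with SLOT1.
SLOT2 starts after SLOT4 ends — done with SLOT4.
SLOT3 starts after SLOT2 ends — done with SLOT2.
SLOT5 starts after SLOT3 ends — done with SLOT3.
SLOT6 starts after SLOT5 ends.
Every pair is clear; the schedule has no overlaps.

Yes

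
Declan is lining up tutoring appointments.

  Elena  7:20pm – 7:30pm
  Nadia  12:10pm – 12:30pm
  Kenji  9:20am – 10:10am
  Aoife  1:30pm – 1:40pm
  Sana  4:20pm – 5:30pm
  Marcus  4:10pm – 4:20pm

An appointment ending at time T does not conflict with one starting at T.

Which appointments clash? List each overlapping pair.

no conflicts

Sorted by start: Kenji, Nadia, Aoife, Marcus, Sana, Elena.
Nadia starts after Kenji ends, so Kenji has no further overlaps.
Aoife starts after Nadia ends, so Nadia has no further overlaps.
Marcus starts after Aoife ends, so Aoife has no further overlaps.
Sana starts exactly when Marcus ends (back-to-back, no overlap), so Marcus has no further overlaps.
Elena starts after Sana ends.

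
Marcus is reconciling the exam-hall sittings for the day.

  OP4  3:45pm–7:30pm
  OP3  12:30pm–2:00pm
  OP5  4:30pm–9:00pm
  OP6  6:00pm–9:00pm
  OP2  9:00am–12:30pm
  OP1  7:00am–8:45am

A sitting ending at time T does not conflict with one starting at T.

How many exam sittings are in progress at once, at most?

Sweep the timeline, counting +1 at each start and −1 at each end (ends before starts at a tie):
7:00am start OP1 → 1
8:45am end OP1 → 0
9:00am start OP2 → 1
12:30pm end OP2 → 0
12:30pm start OP3 → 1
2:00pm end OP3 → 0
3:45pm start OP4 → 1
4:30pm start OP5 → 2
6:00pm start OP6 → 3
7:30pm end OP4 → 2
9:00pm end OP5 → 1
9:00pm end OP6 → 0
Peak is 3, at 6:00pm (OP4, OP5, OP6).

3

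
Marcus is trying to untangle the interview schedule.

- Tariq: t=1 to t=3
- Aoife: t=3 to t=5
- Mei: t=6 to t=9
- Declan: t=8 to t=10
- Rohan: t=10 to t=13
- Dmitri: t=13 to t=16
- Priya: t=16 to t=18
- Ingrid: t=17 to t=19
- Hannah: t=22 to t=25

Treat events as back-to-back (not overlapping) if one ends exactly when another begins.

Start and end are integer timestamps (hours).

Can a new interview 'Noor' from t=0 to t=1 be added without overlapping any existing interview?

Tariq: starts t=1 at or after Noor ends t=1 → clear.
Aoife: starts t=3 at or after Noor ends t=1 → clear.
Mei: starts t=6 at or after Noor ends t=1 → clear.
Declan: starts t=8 at or after Noor ends t=1 → clear.
Rohan: starts t=10 at or after Noor ends t=1 → clear.
Dmitri: starts t=13 at or after Noor ends t=1 → clear.
Priya: starts t=16 at or after Noor ends t=1 → clear.
Ingrid: starts t=17 at or after Noor ends t=1 → clear.
Hannah: starts t=22 at or after Noor ends t=1 → clear.

Yes — the slot is free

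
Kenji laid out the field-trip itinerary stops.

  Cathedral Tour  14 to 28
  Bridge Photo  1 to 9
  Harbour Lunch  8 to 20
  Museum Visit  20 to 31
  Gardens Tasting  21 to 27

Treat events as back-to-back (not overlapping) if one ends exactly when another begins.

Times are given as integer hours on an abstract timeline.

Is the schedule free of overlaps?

No

Sorted by start: Bridge Photo, Harbour Lunch, Cathedral Tour, Museum Visit, Gardens Tasting.
Harbour Lunch starts before Bridge Photo ends → Bridge Photo and Harbour Lunch overlap.
That's a conflict, so the schedule is not conflict-free.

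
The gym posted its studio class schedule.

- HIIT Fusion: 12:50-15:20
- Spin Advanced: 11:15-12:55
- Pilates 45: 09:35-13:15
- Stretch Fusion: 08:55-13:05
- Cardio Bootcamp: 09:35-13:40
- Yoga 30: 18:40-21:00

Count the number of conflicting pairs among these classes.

Sorted by start: Stretch Fusion, Cardio Bootcamp, Pilates 45, Spin Advanced, HIIT Fusion, Yoga 30.
Cardio Bootcamp starts before Stretch Fusion ends → Stretch Fusion and Cardio Bootcamp overlap.
Pilates 45 starts before Stretch Fusion ends → Stretch Fusion and Pilates 45 overlap.
Spin Advanced starts before Stretch Fusion ends → Stretch Fusion and Spin Advanced overlap.
HIIT Fusion starts before Stretch Fusion ends → Stretch Fusion and HIIT Fusion overlap.
Yoga 30 starts after Stretch Fusion ends.
Pilates 45 starts before Cardio Bootcamp ends → Cardio Bootcamp and Pilates 45 overlap.
Spin Advanced starts before Cardio Bootcamp ends → Cardio Bootcamp and Spin Advanced overlap.
HIIT Fusion starts before Cardio Bootcamp ends → Cardio Bootcamp and HIIT Fusion overlap.
Yoga 30 starts after Cardio Bootcamp ends.
Spin Advanced starts before Pilates 45 ends → Pilates 45 and Spin Advanced overlap.
HIIT Fusion starts before Pilates 45 ends → Pilates 45 and HIIT Fusion overlap.
Yoga 30 starts after Pilates 45 ends.
HIIT Fusion starts before Spin Advanced ends → Spin Advanced and HIIT Fusion overlap.
Yoga 30 starts after Spin Advanced ends.
Yoga 30 starts after HIIT Fusion ends.
Overlapping pairs: Cardio Bootcamp & HIIT Fusion, Cardio Bootcamp & Pilates 45, Cardio Bootcamp & Spin Advanced, Cardio Bootcamp & Stretch Fusion, HIIT Fusion & Pilates 45, HIIT Fusion & Spin Advanced, HIIT Fusion & Stretch Fusion, Pilates 45 & Spin Advanced, Pilates 45 & Stretch Fusion, Spin Advanced & Stretch Fusion — 10 in total.

10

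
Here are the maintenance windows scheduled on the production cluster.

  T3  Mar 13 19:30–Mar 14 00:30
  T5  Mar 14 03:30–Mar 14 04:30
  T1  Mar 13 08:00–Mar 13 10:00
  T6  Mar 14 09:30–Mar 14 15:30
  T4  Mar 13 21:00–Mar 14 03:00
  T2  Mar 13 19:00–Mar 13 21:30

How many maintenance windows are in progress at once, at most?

Sort all start/end points and keep a running count:
Mar 13 08:00 start T1 → 1
Mar 13 10:00 end T1 → 0
Mar 13 19:00 start T2 → 1
Mar 13 19:30 start T3 → 2
Mar 13 21:00 start T4 → 3
Mar 13 21:30 end T2 → 2
Mar 14 00:30 end T3 → 1
Mar 14 03:00 end T4 → 0
Mar 14 03:30 start T5 → 1
Mar 14 04:30 end T5 → 0
Mar 14 09:30 start T6 → 1
Mar 14 15:30 end T6 → 0
Peak is 3, at Mar 13 21:00 (T2, T3, T4).

3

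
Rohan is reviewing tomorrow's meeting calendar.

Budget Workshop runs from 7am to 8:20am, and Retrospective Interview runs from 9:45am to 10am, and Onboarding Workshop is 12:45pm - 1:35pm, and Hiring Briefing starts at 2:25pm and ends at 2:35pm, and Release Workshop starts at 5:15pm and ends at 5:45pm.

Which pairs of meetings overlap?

none

Sorted by start: Budget Workshop, Retrospective Interview, Onboarding Workshop, Hiring Briefing, Release Workshop.
Retrospective Interview starts after Budget Workshop ends, so Budget Workshop has no further overlaps.
Onboarding Workshop starts after Retrospective Interview ends, so Retrospective Interview has no further overlaps.
Hiring Briefing starts after Onboarding Workshop ends, so Onboarding Workshop has no further overlaps.
Release Workshop starts after Hiring Briefing ends.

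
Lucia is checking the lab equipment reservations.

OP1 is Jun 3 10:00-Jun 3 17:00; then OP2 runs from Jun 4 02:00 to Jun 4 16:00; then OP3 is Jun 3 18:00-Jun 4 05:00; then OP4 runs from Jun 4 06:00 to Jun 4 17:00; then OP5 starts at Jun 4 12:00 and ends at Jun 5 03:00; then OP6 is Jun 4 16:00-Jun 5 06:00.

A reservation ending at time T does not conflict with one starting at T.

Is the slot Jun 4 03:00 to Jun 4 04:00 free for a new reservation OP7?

OP1: ends Jun 3 17:00 at or before OP7 starts Jun 4 03:00 → clear.
OP3: starts Jun 3 18:00 before OP7 ends Jun 4 04:00, and ends Jun 4 05:00 after OP7 starts Jun 4 03:00 → overlap.
OP2: starts Jun 4 02:00 before OP7 ends Jun 4 04:00, and ends Jun 4 16:00 after OP7 starts Jun 4 03:00 → overlap.
OP4: starts Jun 4 06:00 at or after OP7 ends Jun 4 04:00 → clear.
OP5: starts Jun 4 12:00 at or after OP7 ends Jun 4 04:00 → clear.
OP6: starts Jun 4 16:00 at or after OP7 ends Jun 4 04:00 → clear.
OP7 overlaps OP2, OP3.

No — it overlaps OP2, OP3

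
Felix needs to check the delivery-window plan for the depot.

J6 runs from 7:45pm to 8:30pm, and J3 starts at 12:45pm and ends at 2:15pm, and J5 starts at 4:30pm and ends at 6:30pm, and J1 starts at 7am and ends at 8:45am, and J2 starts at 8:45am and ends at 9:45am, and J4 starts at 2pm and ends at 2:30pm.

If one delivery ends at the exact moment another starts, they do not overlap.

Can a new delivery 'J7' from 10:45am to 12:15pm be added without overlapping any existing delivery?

J1: ends 8:45am at or before J7 starts 10:45am → clear.
J2: ends 9:45am at or before J7 starts 10:45am → clear.
J3: starts 12:45pm at or after J7 ends 12:15pm → clear.
J4: starts 2pm at or after J7 ends 12:15pm → clear.
J5: starts 4:30pm at or after J7 ends 12:15pm → clear.
J6: starts 7:45pm at or after J7 ends 12:15pm → clear.

Yes — the slot is free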